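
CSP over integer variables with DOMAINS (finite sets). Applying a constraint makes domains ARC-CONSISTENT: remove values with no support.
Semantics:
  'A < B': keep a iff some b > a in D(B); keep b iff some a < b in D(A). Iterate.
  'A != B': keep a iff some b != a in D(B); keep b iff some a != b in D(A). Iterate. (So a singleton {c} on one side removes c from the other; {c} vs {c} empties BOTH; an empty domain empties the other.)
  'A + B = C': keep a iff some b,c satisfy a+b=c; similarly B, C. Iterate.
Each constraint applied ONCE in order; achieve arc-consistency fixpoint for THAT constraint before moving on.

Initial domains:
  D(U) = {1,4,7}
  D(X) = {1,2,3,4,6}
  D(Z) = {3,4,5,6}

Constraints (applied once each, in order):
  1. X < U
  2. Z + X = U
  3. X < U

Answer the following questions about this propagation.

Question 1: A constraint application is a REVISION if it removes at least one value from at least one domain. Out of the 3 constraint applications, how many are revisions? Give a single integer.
Constraint 1 (X < U) on D(X)={1,2,3,4,6} D(U)={1,4,7}: U {1,4,7}->{4,7} => REVISION
Constraint 2 (Z + X = U) on D(Z)={3,4,5,6} D(X)={1,2,3,4,6} D(U)={4,7}: X {1,2,3,4,6}->{1,2,3,4} => REVISION
Constraint 3 (X < U) on D(X)={1,2,3,4} D(U)={4,7}: no change => not a revision
Total revisions = 2

Answer: 2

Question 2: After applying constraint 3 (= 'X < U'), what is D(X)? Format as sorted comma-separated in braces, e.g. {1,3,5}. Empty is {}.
Constraint 1 (X < U) on D(X)={1,2,3,4,6} D(U)={1,4,7}: U {1,4,7}->{4,7}
Constraint 2 (Z + X = U) on D(Z)={3,4,5,6} D(X)={1,2,3,4,6} D(U)={4,7}: X {1,2,3,4,6}->{1,2,3,4}
Constraint 3 (X < U) on D(X)={1,2,3,4} D(U)={4,7}: no change
So after constraint 3: D(X) = {1,2,3,4}

Answer: {1,2,3,4}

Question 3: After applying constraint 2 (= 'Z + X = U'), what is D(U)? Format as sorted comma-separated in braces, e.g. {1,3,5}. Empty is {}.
Answer: {4,7}

Derivation:
Constraint 1 (X < U) on D(X)={1,2,3,4,6} D(U)={1,4,7}: U {1,4,7}->{4,7}
Constraint 2 (Z + X = U) on D(Z)={3,4,5,6} D(X)={1,2,3,4,6} D(U)={4,7}: X {1,2,3,4,6}->{1,2,3,4}
So after constraint 2: D(U) = {4,7}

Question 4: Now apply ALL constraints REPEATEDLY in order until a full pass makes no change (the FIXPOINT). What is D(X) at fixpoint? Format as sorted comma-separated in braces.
Answer: {1,2,3,4}

Derivation:
pass 0 (initial): D(X)={1,2,3,4,6}
pass 1: U {1,4,7}->{4,7}; X {1,2,3,4,6}->{1,2,3,4}
pass 2: no change
Fixpoint after 2 passes: D(X) = {1,2,3,4}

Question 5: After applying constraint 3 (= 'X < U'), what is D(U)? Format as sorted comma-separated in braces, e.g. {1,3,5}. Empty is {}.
Constraint 1 (X < U) on D(X)={1,2,3,4,6} D(U)={1,4,7}: U {1,4,7}->{4,7}
Constraint 2 (Z + X = U) on D(Z)={3,4,5,6} D(X)={1,2,3,4,6} D(U)={4,7}: X {1,2,3,4,6}->{1,2,3,4}
Constraint 3 (X < U) on D(X)={1,2,3,4} D(U)={4,7}: no change
So after constraint 3: D(U) = {4,7}

Answer: {4,7}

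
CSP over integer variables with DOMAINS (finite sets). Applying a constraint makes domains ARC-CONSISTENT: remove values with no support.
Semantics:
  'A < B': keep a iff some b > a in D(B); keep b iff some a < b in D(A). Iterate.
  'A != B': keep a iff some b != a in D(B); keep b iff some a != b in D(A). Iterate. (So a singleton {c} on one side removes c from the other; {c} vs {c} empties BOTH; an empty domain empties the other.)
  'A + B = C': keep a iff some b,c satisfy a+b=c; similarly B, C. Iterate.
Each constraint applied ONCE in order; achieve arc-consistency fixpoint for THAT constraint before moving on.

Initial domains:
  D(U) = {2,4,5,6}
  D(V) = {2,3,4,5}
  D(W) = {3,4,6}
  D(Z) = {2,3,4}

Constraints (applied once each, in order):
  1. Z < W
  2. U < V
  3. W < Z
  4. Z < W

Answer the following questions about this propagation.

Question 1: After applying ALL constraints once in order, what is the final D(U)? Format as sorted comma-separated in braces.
Answer: {2,4}

Derivation:
Constraint 1 (Z < W) on D(Z)={2,3,4} D(W)={3,4,6}: no change
Constraint 2 (U < V) on D(U)={2,4,5,6} D(V)={2,3,4,5}: U {2,4,5,6}->{2,4}; V {2,3,4,5}->{3,4,5}
Constraint 3 (W < Z) on D(W)={3,4,6} D(Z)={2,3,4}: W {3,4,6}->{3}; Z {2,3,4}->{4}
Constraint 4 (Z < W) on D(Z)={4} D(W)={3}: Z {4}->{}; W {3}->{}
So after all 4 constraints: D(U) = {2,4}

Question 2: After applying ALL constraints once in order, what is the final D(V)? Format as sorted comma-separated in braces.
Answer: {3,4,5}

Derivation:
Constraint 1 (Z < W) on D(Z)={2,3,4} D(W)={3,4,6}: no change
Constraint 2 (U < V) on D(U)={2,4,5,6} D(V)={2,3,4,5}: U {2,4,5,6}->{2,4}; V {2,3,4,5}->{3,4,5}
Constraint 3 (W < Z) on D(W)={3,4,6} D(Z)={2,3,4}: W {3,4,6}->{3}; Z {2,3,4}->{4}
Constraint 4 (Z < W) on D(Z)={4} D(W)={3}: Z {4}->{}; W {3}->{}
So after all 4 constraints: D(V) = {3,4,5}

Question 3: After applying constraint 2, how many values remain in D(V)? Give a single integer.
Constraint 1 (Z < W) on D(Z)={2,3,4} D(W)={3,4,6}: no change
Constraint 2 (U < V) on D(U)={2,4,5,6} D(V)={2,3,4,5}: U {2,4,5,6}->{2,4}; V {2,3,4,5}->{3,4,5}
So after constraint 2: D(V)={3,4,5}, size = 3

Answer: 3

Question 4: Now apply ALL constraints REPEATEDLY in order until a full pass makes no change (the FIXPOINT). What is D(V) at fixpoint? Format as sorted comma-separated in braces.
pass 0 (initial): D(V)={2,3,4,5}
pass 1: U {2,4,5,6}->{2,4}; V {2,3,4,5}->{3,4,5}; W {3,4,6}->{}; Z {2,3,4}->{}
pass 2: no change
Fixpoint after 2 passes: D(V) = {3,4,5}

Answer: {3,4,5}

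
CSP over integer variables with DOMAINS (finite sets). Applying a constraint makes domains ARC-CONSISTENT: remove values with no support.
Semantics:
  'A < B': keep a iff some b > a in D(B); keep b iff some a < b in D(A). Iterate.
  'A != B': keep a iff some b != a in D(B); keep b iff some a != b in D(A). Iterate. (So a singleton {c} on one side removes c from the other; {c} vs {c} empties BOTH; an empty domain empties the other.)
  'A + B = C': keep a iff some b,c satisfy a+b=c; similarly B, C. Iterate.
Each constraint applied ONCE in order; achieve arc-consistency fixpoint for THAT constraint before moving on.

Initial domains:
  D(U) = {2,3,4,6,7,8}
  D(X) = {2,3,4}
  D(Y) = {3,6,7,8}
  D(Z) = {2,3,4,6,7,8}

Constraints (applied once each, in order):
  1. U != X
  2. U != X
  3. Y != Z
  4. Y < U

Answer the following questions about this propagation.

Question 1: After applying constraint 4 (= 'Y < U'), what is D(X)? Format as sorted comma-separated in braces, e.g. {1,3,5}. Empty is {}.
Constraint 1 (U != X) on D(U)={2,3,4,6,7,8} D(X)={2,3,4}: no change
Constraint 2 (U != X) on D(U)={2,3,4,6,7,8} D(X)={2,3,4}: no change
Constraint 3 (Y != Z) on D(Y)={3,6,7,8} D(Z)={2,3,4,6,7,8}: no change
Constraint 4 (Y < U) on D(Y)={3,6,7,8} D(U)={2,3,4,6,7,8}: Y {3,6,7,8}->{3,6,7}; U {2,3,4,6,7,8}->{4,6,7,8}
So after constraint 4: D(X) = {2,3,4}

Answer: {2,3,4}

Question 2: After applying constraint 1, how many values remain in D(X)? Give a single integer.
Constraint 1 (U != X) on D(U)={2,3,4,6,7,8} D(X)={2,3,4}: no change
So after constraint 1: D(X)={2,3,4}, size = 3

Answer: 3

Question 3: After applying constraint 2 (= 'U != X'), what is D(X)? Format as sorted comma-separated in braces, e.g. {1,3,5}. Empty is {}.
Constraint 1 (U != X) on D(U)={2,3,4,6,7,8} D(X)={2,3,4}: no change
Constraint 2 (U != X) on D(U)={2,3,4,6,7,8} D(X)={2,3,4}: no change
So after constraint 2: D(X) = {2,3,4}

Answer: {2,3,4}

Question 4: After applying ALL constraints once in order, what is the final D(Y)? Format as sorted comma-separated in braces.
Answer: {3,6,7}

Derivation:
Constraint 1 (U != X) on D(U)={2,3,4,6,7,8} D(X)={2,3,4}: no change
Constraint 2 (U != X) on D(U)={2,3,4,6,7,8} D(X)={2,3,4}: no change
Constraint 3 (Y != Z) on D(Y)={3,6,7,8} D(Z)={2,3,4,6,7,8}: no change
Constraint 4 (Y < U) on D(Y)={3,6,7,8} D(U)={2,3,4,6,7,8}: Y {3,6,7,8}->{3,6,7}; U {2,3,4,6,7,8}->{4,6,7,8}
So after all 4 constraints: D(Y) = {3,6,7}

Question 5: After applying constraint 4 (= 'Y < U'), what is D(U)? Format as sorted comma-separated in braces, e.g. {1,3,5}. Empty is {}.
Answer: {4,6,7,8}

Derivation:
Constraint 1 (U != X) on D(U)={2,3,4,6,7,8} D(X)={2,3,4}: no change
Constraint 2 (U != X) on D(U)={2,3,4,6,7,8} D(X)={2,3,4}: no change
Constraint 3 (Y != Z) on D(Y)={3,6,7,8} D(Z)={2,3,4,6,7,8}: no change
Constraint 4 (Y < U) on D(Y)={3,6,7,8} D(U)={2,3,4,6,7,8}: Y {3,6,7,8}->{3,6,7}; U {2,3,4,6,7,8}->{4,6,7,8}
So after constraint 4: D(U) = {4,6,7,8}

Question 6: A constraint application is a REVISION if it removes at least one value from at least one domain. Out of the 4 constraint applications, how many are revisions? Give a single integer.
Answer: 1

Derivation:
Constraint 1 (U != X) on D(U)={2,3,4,6,7,8} D(X)={2,3,4}: no change => not a revision
Constraint 2 (U != X) on D(U)={2,3,4,6,7,8} D(X)={2,3,4}: no change => not a revision
Constraint 3 (Y != Z) on D(Y)={3,6,7,8} D(Z)={2,3,4,6,7,8}: no change => not a revision
Constraint 4 (Y < U) on D(Y)={3,6,7,8} D(U)={2,3,4,6,7,8}: Y {3,6,7,8}->{3,6,7}; U {2,3,4,6,7,8}->{4,6,7,8} => REVISION
Total revisions = 1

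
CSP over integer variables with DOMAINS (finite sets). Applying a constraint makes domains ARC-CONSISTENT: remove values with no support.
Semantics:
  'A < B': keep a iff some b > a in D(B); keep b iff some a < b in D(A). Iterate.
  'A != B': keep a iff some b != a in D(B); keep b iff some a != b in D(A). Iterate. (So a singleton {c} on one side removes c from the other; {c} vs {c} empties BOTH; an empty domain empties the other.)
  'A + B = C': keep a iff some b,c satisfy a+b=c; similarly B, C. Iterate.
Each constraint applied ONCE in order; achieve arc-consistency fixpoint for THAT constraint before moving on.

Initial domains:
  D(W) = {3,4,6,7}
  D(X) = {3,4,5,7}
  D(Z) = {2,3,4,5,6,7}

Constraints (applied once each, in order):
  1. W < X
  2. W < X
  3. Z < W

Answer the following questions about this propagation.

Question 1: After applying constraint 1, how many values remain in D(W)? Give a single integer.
Constraint 1 (W < X) on D(W)={3,4,6,7} D(X)={3,4,5,7}: W {3,4,6,7}->{3,4,6}; X {3,4,5,7}->{4,5,7}
So after constraint 1: D(W)={3,4,6}, size = 3

Answer: 3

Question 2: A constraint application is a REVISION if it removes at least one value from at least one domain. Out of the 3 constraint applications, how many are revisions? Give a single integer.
Constraint 1 (W < X) on D(W)={3,4,6,7} D(X)={3,4,5,7}: W {3,4,6,7}->{3,4,6}; X {3,4,5,7}->{4,5,7} => REVISION
Constraint 2 (W < X) on D(W)={3,4,6} D(X)={4,5,7}: no change => not a revision
Constraint 3 (Z < W) on D(Z)={2,3,4,5,6,7} D(W)={3,4,6}: Z {2,3,4,5,6,7}->{2,3,4,5} => REVISION
Total revisions = 2

Answer: 2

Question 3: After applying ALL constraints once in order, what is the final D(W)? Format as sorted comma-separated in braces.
Constraint 1 (W < X) on D(W)={3,4,6,7} D(X)={3,4,5,7}: W {3,4,6,7}->{3,4,6}; X {3,4,5,7}->{4,5,7}
Constraint 2 (W < X) on D(W)={3,4,6} D(X)={4,5,7}: no change
Constraint 3 (Z < W) on D(Z)={2,3,4,5,6,7} D(W)={3,4,6}: Z {2,3,4,5,6,7}->{2,3,4,5}
So after all 3 constraints: D(W) = {3,4,6}

Answer: {3,4,6}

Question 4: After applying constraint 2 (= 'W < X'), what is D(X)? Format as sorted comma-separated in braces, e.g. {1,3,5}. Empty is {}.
Answer: {4,5,7}

Derivation:
Constraint 1 (W < X) on D(W)={3,4,6,7} D(X)={3,4,5,7}: W {3,4,6,7}->{3,4,6}; X {3,4,5,7}->{4,5,7}
Constraint 2 (W < X) on D(W)={3,4,6} D(X)={4,5,7}: no change
So after constraint 2: D(X) = {4,5,7}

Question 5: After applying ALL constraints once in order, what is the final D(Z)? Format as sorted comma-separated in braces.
Answer: {2,3,4,5}

Derivation:
Constraint 1 (W < X) on D(W)={3,4,6,7} D(X)={3,4,5,7}: W {3,4,6,7}->{3,4,6}; X {3,4,5,7}->{4,5,7}
Constraint 2 (W < X) on D(W)={3,4,6} D(X)={4,5,7}: no change
Constraint 3 (Z < W) on D(Z)={2,3,4,5,6,7} D(W)={3,4,6}: Z {2,3,4,5,6,7}->{2,3,4,5}
So after all 3 constraints: D(Z) = {2,3,4,5}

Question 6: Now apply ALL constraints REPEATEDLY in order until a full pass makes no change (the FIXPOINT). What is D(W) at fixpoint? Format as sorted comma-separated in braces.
Answer: {3,4,6}

Derivation:
pass 0 (initial): D(W)={3,4,6,7}
pass 1: W {3,4,6,7}->{3,4,6}; X {3,4,5,7}->{4,5,7}; Z {2,3,4,5,6,7}->{2,3,4,5}
pass 2: no change
Fixpoint after 2 passes: D(W) = {3,4,6}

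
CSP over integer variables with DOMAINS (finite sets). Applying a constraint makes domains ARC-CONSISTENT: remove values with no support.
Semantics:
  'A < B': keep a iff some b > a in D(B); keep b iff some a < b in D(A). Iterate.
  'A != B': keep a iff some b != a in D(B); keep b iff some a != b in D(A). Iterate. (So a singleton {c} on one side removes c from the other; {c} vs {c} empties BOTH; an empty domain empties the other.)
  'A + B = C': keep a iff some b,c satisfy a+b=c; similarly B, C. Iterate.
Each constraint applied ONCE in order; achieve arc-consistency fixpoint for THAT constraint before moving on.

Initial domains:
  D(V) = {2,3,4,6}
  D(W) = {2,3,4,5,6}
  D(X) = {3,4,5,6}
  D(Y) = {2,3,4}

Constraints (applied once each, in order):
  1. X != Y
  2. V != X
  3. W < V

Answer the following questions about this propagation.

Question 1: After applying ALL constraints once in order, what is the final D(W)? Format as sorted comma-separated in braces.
Constraint 1 (X != Y) on D(X)={3,4,5,6} D(Y)={2,3,4}: no change
Constraint 2 (V != X) on D(V)={2,3,4,6} D(X)={3,4,5,6}: no change
Constraint 3 (W < V) on D(W)={2,3,4,5,6} D(V)={2,3,4,6}: W {2,3,4,5,6}->{2,3,4,5}; V {2,3,4,6}->{3,4,6}
So after all 3 constraints: D(W) = {2,3,4,5}

Answer: {2,3,4,5}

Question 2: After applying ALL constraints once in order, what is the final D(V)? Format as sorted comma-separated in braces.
Answer: {3,4,6}

Derivation:
Constraint 1 (X != Y) on D(X)={3,4,5,6} D(Y)={2,3,4}: no change
Constraint 2 (V != X) on D(V)={2,3,4,6} D(X)={3,4,5,6}: no change
Constraint 3 (W < V) on D(W)={2,3,4,5,6} D(V)={2,3,4,6}: W {2,3,4,5,6}->{2,3,4,5}; V {2,3,4,6}->{3,4,6}
So after all 3 constraints: D(V) = {3,4,6}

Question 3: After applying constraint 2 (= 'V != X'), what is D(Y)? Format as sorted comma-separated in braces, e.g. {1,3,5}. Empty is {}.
Constraint 1 (X != Y) on D(X)={3,4,5,6} D(Y)={2,3,4}: no change
Constraint 2 (V != X) on D(V)={2,3,4,6} D(X)={3,4,5,6}: no change
So after constraint 2: D(Y) = {2,3,4}

Answer: {2,3,4}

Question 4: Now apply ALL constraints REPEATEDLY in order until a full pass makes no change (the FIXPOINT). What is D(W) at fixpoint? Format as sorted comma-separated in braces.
pass 0 (initial): D(W)={2,3,4,5,6}
pass 1: V {2,3,4,6}->{3,4,6}; W {2,3,4,5,6}->{2,3,4,5}
pass 2: no change
Fixpoint after 2 passes: D(W) = {2,3,4,5}

Answer: {2,3,4,5}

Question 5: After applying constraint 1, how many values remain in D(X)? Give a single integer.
Constraint 1 (X != Y) on D(X)={3,4,5,6} D(Y)={2,3,4}: no change
So after constraint 1: D(X)={3,4,5,6}, size = 4

Answer: 4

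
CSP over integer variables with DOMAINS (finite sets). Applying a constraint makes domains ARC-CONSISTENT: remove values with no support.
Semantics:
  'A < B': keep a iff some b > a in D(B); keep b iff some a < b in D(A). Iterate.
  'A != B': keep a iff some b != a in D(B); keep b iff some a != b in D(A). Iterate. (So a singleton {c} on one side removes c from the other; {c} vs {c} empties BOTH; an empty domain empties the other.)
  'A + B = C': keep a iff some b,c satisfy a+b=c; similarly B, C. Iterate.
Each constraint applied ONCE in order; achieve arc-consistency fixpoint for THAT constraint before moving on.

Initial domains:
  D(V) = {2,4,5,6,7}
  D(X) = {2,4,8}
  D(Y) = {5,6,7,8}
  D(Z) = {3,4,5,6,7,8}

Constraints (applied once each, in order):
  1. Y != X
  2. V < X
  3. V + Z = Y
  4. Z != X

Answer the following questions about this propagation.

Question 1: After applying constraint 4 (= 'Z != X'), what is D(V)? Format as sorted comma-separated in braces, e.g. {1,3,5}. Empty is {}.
Constraint 1 (Y != X) on D(Y)={5,6,7,8} D(X)={2,4,8}: no change
Constraint 2 (V < X) on D(V)={2,4,5,6,7} D(X)={2,4,8}: X {2,4,8}->{4,8}
Constraint 3 (V + Z = Y) on D(V)={2,4,5,6,7} D(Z)={3,4,5,6,7,8} D(Y)={5,6,7,8}: V {2,4,5,6,7}->{2,4,5}; Z {3,4,5,6,7,8}->{3,4,5,6}
Constraint 4 (Z != X) on D(Z)={3,4,5,6} D(X)={4,8}: no change
So after constraint 4: D(V) = {2,4,5}

Answer: {2,4,5}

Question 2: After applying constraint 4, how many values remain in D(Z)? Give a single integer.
Answer: 4

Derivation:
Constraint 1 (Y != X) on D(Y)={5,6,7,8} D(X)={2,4,8}: no change
Constraint 2 (V < X) on D(V)={2,4,5,6,7} D(X)={2,4,8}: X {2,4,8}->{4,8}
Constraint 3 (V + Z = Y) on D(V)={2,4,5,6,7} D(Z)={3,4,5,6,7,8} D(Y)={5,6,7,8}: V {2,4,5,6,7}->{2,4,5}; Z {3,4,5,6,7,8}->{3,4,5,6}
Constraint 4 (Z != X) on D(Z)={3,4,5,6} D(X)={4,8}: no change
So after constraint 4: D(Z)={3,4,5,6}, size = 4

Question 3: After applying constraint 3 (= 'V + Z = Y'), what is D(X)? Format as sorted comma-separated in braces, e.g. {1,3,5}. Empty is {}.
Answer: {4,8}

Derivation:
Constraint 1 (Y != X) on D(Y)={5,6,7,8} D(X)={2,4,8}: no change
Constraint 2 (V < X) on D(V)={2,4,5,6,7} D(X)={2,4,8}: X {2,4,8}->{4,8}
Constraint 3 (V + Z = Y) on D(V)={2,4,5,6,7} D(Z)={3,4,5,6,7,8} D(Y)={5,6,7,8}: V {2,4,5,6,7}->{2,4,5}; Z {3,4,5,6,7,8}->{3,4,5,6}
So after constraint 3: D(X) = {4,8}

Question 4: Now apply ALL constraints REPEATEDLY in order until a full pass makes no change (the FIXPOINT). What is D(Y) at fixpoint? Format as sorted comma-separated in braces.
pass 0 (initial): D(Y)={5,6,7,8}
pass 1: V {2,4,5,6,7}->{2,4,5}; X {2,4,8}->{4,8}; Z {3,4,5,6,7,8}->{3,4,5,6}
pass 2: no change
Fixpoint after 2 passes: D(Y) = {5,6,7,8}

Answer: {5,6,7,8}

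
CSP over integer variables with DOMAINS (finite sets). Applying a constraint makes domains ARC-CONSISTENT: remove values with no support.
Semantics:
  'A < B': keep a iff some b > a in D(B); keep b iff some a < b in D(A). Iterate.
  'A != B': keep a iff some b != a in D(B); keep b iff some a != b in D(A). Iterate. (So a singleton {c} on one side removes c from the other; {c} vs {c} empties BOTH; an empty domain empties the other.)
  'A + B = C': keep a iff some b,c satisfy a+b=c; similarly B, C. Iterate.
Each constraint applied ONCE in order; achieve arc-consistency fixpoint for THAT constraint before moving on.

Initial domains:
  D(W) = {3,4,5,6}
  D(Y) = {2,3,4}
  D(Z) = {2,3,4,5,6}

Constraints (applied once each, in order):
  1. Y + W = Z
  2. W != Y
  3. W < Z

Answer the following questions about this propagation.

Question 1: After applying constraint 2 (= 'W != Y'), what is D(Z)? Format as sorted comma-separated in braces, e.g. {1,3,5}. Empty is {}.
Answer: {5,6}

Derivation:
Constraint 1 (Y + W = Z) on D(Y)={2,3,4} D(W)={3,4,5,6} D(Z)={2,3,4,5,6}: Y {2,3,4}->{2,3}; W {3,4,5,6}->{3,4}; Z {2,3,4,5,6}->{5,6}
Constraint 2 (W != Y) on D(W)={3,4} D(Y)={2,3}: no change
So after constraint 2: D(Z) = {5,6}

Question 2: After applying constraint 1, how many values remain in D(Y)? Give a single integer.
Answer: 2

Derivation:
Constraint 1 (Y + W = Z) on D(Y)={2,3,4} D(W)={3,4,5,6} D(Z)={2,3,4,5,6}: Y {2,3,4}->{2,3}; W {3,4,5,6}->{3,4}; Z {2,3,4,5,6}->{5,6}
So after constraint 1: D(Y)={2,3}, size = 2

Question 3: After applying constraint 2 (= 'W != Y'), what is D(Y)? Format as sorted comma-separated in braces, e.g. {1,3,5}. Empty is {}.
Answer: {2,3}

Derivation:
Constraint 1 (Y + W = Z) on D(Y)={2,3,4} D(W)={3,4,5,6} D(Z)={2,3,4,5,6}: Y {2,3,4}->{2,3}; W {3,4,5,6}->{3,4}; Z {2,3,4,5,6}->{5,6}
Constraint 2 (W != Y) on D(W)={3,4} D(Y)={2,3}: no change
So after constraint 2: D(Y) = {2,3}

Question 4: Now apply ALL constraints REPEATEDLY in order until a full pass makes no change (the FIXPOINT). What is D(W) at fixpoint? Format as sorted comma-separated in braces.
Answer: {3,4}

Derivation:
pass 0 (initial): D(W)={3,4,5,6}
pass 1: W {3,4,5,6}->{3,4}; Y {2,3,4}->{2,3}; Z {2,3,4,5,6}->{5,6}
pass 2: no change
Fixpoint after 2 passes: D(W) = {3,4}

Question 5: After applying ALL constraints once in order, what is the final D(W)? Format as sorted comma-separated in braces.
Answer: {3,4}

Derivation:
Constraint 1 (Y + W = Z) on D(Y)={2,3,4} D(W)={3,4,5,6} D(Z)={2,3,4,5,6}: Y {2,3,4}->{2,3}; W {3,4,5,6}->{3,4}; Z {2,3,4,5,6}->{5,6}
Constraint 2 (W != Y) on D(W)={3,4} D(Y)={2,3}: no change
Constraint 3 (W < Z) on D(W)={3,4} D(Z)={5,6}: no change
So after all 3 constraints: D(W) = {3,4}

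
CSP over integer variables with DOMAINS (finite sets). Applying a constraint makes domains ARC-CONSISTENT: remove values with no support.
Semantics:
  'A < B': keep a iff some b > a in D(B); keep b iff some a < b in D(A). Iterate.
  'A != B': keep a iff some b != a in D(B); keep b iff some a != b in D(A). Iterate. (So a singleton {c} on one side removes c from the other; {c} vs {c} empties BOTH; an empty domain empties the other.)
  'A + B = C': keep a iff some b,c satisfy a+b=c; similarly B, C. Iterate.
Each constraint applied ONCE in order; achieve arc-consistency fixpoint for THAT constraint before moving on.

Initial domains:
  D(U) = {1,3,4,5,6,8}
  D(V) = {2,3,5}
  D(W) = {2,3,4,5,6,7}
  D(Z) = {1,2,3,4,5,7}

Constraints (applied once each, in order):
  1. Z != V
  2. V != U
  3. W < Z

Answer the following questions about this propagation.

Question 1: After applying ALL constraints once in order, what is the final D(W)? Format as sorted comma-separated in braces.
Answer: {2,3,4,5,6}

Derivation:
Constraint 1 (Z != V) on D(Z)={1,2,3,4,5,7} D(V)={2,3,5}: no change
Constraint 2 (V != U) on D(V)={2,3,5} D(U)={1,3,4,5,6,8}: no change
Constraint 3 (W < Z) on D(W)={2,3,4,5,6,7} D(Z)={1,2,3,4,5,7}: W {2,3,4,5,6,7}->{2,3,4,5,6}; Z {1,2,3,4,5,7}->{3,4,5,7}
So after all 3 constraints: D(W) = {2,3,4,5,6}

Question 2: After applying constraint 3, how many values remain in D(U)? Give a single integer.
Constraint 1 (Z != V) on D(Z)={1,2,3,4,5,7} D(V)={2,3,5}: no change
Constraint 2 (V != U) on D(V)={2,3,5} D(U)={1,3,4,5,6,8}: no change
Constraint 3 (W < Z) on D(W)={2,3,4,5,6,7} D(Z)={1,2,3,4,5,7}: W {2,3,4,5,6,7}->{2,3,4,5,6}; Z {1,2,3,4,5,7}->{3,4,5,7}
So after constraint 3: D(U)={1,3,4,5,6,8}, size = 6

Answer: 6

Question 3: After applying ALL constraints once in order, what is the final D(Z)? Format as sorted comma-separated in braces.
Answer: {3,4,5,7}

Derivation:
Constraint 1 (Z != V) on D(Z)={1,2,3,4,5,7} D(V)={2,3,5}: no change
Constraint 2 (V != U) on D(V)={2,3,5} D(U)={1,3,4,5,6,8}: no change
Constraint 3 (W < Z) on D(W)={2,3,4,5,6,7} D(Z)={1,2,3,4,5,7}: W {2,3,4,5,6,7}->{2,3,4,5,6}; Z {1,2,3,4,5,7}->{3,4,5,7}
So after all 3 constraints: D(Z) = {3,4,5,7}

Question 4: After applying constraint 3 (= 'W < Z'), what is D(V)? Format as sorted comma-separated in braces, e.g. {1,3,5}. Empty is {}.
Constraint 1 (Z != V) on D(Z)={1,2,3,4,5,7} D(V)={2,3,5}: no change
Constraint 2 (V != U) on D(V)={2,3,5} D(U)={1,3,4,5,6,8}: no change
Constraint 3 (W < Z) on D(W)={2,3,4,5,6,7} D(Z)={1,2,3,4,5,7}: W {2,3,4,5,6,7}->{2,3,4,5,6}; Z {1,2,3,4,5,7}->{3,4,5,7}
So after constraint 3: D(V) = {2,3,5}

Answer: {2,3,5}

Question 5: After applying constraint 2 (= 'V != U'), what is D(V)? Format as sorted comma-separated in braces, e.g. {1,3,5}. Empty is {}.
Constraint 1 (Z != V) on D(Z)={1,2,3,4,5,7} D(V)={2,3,5}: no change
Constraint 2 (V != U) on D(V)={2,3,5} D(U)={1,3,4,5,6,8}: no change
So after constraint 2: D(V) = {2,3,5}

Answer: {2,3,5}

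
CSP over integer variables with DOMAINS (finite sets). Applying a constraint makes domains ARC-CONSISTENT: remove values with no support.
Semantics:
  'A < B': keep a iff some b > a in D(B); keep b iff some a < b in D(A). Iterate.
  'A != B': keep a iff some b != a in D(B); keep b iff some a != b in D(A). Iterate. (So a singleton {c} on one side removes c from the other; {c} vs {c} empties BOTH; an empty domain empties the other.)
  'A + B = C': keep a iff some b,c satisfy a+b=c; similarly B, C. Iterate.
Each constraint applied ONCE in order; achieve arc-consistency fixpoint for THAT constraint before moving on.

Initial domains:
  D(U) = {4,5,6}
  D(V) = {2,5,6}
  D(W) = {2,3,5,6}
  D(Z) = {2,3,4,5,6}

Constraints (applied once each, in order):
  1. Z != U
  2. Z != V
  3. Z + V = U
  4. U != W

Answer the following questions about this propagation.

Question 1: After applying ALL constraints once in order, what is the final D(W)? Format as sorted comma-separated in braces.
Answer: {2,3,5,6}

Derivation:
Constraint 1 (Z != U) on D(Z)={2,3,4,5,6} D(U)={4,5,6}: no change
Constraint 2 (Z != V) on D(Z)={2,3,4,5,6} D(V)={2,5,6}: no change
Constraint 3 (Z + V = U) on D(Z)={2,3,4,5,6} D(V)={2,5,6} D(U)={4,5,6}: Z {2,3,4,5,6}->{2,3,4}; V {2,5,6}->{2}
Constraint 4 (U != W) on D(U)={4,5,6} D(W)={2,3,5,6}: no change
So after all 4 constraints: D(W) = {2,3,5,6}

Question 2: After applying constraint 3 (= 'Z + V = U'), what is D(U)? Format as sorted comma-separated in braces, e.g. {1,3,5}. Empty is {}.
Constraint 1 (Z != U) on D(Z)={2,3,4,5,6} D(U)={4,5,6}: no change
Constraint 2 (Z != V) on D(Z)={2,3,4,5,6} D(V)={2,5,6}: no change
Constraint 3 (Z + V = U) on D(Z)={2,3,4,5,6} D(V)={2,5,6} D(U)={4,5,6}: Z {2,3,4,5,6}->{2,3,4}; V {2,5,6}->{2}
So after constraint 3: D(U) = {4,5,6}

Answer: {4,5,6}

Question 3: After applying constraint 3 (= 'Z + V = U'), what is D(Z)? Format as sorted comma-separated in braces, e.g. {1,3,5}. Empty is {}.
Answer: {2,3,4}

Derivation:
Constraint 1 (Z != U) on D(Z)={2,3,4,5,6} D(U)={4,5,6}: no change
Constraint 2 (Z != V) on D(Z)={2,3,4,5,6} D(V)={2,5,6}: no change
Constraint 3 (Z + V = U) on D(Z)={2,3,4,5,6} D(V)={2,5,6} D(U)={4,5,6}: Z {2,3,4,5,6}->{2,3,4}; V {2,5,6}->{2}
So after constraint 3: D(Z) = {2,3,4}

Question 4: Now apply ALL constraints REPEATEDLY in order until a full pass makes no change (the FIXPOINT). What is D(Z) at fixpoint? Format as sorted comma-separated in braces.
Answer: {3,4}

Derivation:
pass 0 (initial): D(Z)={2,3,4,5,6}
pass 1: V {2,5,6}->{2}; Z {2,3,4,5,6}->{2,3,4}
pass 2: U {4,5,6}->{5,6}; Z {2,3,4}->{3,4}
pass 3: no change
Fixpoint after 3 passes: D(Z) = {3,4}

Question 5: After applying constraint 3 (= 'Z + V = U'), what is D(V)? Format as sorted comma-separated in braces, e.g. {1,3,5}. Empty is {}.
Answer: {2}

Derivation:
Constraint 1 (Z != U) on D(Z)={2,3,4,5,6} D(U)={4,5,6}: no change
Constraint 2 (Z != V) on D(Z)={2,3,4,5,6} D(V)={2,5,6}: no change
Constraint 3 (Z + V = U) on D(Z)={2,3,4,5,6} D(V)={2,5,6} D(U)={4,5,6}: Z {2,3,4,5,6}->{2,3,4}; V {2,5,6}->{2}
So after constraint 3: D(V) = {2}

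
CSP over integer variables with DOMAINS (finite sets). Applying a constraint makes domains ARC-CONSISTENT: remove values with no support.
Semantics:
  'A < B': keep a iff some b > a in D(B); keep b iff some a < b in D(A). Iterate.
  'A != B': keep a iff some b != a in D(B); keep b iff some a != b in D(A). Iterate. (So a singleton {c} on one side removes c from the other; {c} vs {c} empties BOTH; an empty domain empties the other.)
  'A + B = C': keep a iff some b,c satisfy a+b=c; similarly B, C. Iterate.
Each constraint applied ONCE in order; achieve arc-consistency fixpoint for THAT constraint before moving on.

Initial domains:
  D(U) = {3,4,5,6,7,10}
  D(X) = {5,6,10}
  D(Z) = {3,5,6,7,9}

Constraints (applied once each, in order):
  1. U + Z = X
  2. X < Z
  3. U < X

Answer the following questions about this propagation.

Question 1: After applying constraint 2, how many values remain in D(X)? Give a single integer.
Constraint 1 (U + Z = X) on D(U)={3,4,5,6,7,10} D(Z)={3,5,6,7,9} D(X)={5,6,10}: U {3,4,5,6,7,10}->{3,4,5,7}; Z {3,5,6,7,9}->{3,5,6,7}; X {5,6,10}->{6,10}
Constraint 2 (X < Z) on D(X)={6,10} D(Z)={3,5,6,7}: X {6,10}->{6}; Z {3,5,6,7}->{7}
So after constraint 2: D(X)={6}, size = 1

Answer: 1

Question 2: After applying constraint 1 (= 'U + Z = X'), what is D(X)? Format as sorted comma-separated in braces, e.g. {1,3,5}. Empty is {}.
Constraint 1 (U + Z = X) on D(U)={3,4,5,6,7,10} D(Z)={3,5,6,7,9} D(X)={5,6,10}: U {3,4,5,6,7,10}->{3,4,5,7}; Z {3,5,6,7,9}->{3,5,6,7}; X {5,6,10}->{6,10}
So after constraint 1: D(X) = {6,10}

Answer: {6,10}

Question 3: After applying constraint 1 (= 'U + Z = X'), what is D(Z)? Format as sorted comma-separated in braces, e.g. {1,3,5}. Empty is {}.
Answer: {3,5,6,7}

Derivation:
Constraint 1 (U + Z = X) on D(U)={3,4,5,6,7,10} D(Z)={3,5,6,7,9} D(X)={5,6,10}: U {3,4,5,6,7,10}->{3,4,5,7}; Z {3,5,6,7,9}->{3,5,6,7}; X {5,6,10}->{6,10}
So after constraint 1: D(Z) = {3,5,6,7}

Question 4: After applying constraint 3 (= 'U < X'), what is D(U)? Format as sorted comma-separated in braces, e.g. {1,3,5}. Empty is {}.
Answer: {3,4,5}

Derivation:
Constraint 1 (U + Z = X) on D(U)={3,4,5,6,7,10} D(Z)={3,5,6,7,9} D(X)={5,6,10}: U {3,4,5,6,7,10}->{3,4,5,7}; Z {3,5,6,7,9}->{3,5,6,7}; X {5,6,10}->{6,10}
Constraint 2 (X < Z) on D(X)={6,10} D(Z)={3,5,6,7}: X {6,10}->{6}; Z {3,5,6,7}->{7}
Constraint 3 (U < X) on D(U)={3,4,5,7} D(X)={6}: U {3,4,5,7}->{3,4,5}
So after constraint 3: D(U) = {3,4,5}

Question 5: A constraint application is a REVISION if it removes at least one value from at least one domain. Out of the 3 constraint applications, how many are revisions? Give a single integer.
Constraint 1 (U + Z = X) on D(U)={3,4,5,6,7,10} D(Z)={3,5,6,7,9} D(X)={5,6,10}: U {3,4,5,6,7,10}->{3,4,5,7}; Z {3,5,6,7,9}->{3,5,6,7}; X {5,6,10}->{6,10} => REVISION
Constraint 2 (X < Z) on D(X)={6,10} D(Z)={3,5,6,7}: X {6,10}->{6}; Z {3,5,6,7}->{7} => REVISION
Constraint 3 (U < X) on D(U)={3,4,5,7} D(X)={6}: U {3,4,5,7}->{3,4,5} => REVISION
Total revisions = 3

Answer: 3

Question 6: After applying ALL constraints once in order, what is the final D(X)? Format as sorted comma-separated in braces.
Answer: {6}

Derivation:
Constraint 1 (U + Z = X) on D(U)={3,4,5,6,7,10} D(Z)={3,5,6,7,9} D(X)={5,6,10}: U {3,4,5,6,7,10}->{3,4,5,7}; Z {3,5,6,7,9}->{3,5,6,7}; X {5,6,10}->{6,10}
Constraint 2 (X < Z) on D(X)={6,10} D(Z)={3,5,6,7}: X {6,10}->{6}; Z {3,5,6,7}->{7}
Constraint 3 (U < X) on D(U)={3,4,5,7} D(X)={6}: U {3,4,5,7}->{3,4,5}
So after all 3 constraints: D(X) = {6}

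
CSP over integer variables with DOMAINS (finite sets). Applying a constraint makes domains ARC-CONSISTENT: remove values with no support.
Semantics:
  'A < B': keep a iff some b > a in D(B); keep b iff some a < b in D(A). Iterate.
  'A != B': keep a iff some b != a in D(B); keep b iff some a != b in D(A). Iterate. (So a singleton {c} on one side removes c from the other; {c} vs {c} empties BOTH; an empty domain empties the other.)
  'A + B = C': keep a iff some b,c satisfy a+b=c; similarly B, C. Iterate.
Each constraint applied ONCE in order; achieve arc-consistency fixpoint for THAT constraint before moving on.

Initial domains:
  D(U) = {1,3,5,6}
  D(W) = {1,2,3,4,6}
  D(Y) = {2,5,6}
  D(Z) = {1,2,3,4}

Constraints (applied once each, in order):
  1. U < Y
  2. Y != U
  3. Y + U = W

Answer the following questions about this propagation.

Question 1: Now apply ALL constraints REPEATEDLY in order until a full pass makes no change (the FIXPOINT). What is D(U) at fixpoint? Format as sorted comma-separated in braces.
Answer: {1}

Derivation:
pass 0 (initial): D(U)={1,3,5,6}
pass 1: U {1,3,5,6}->{1}; W {1,2,3,4,6}->{3,6}; Y {2,5,6}->{2,5}
pass 2: no change
Fixpoint after 2 passes: D(U) = {1}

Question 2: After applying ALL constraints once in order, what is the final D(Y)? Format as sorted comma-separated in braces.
Answer: {2,5}

Derivation:
Constraint 1 (U < Y) on D(U)={1,3,5,6} D(Y)={2,5,6}: U {1,3,5,6}->{1,3,5}
Constraint 2 (Y != U) on D(Y)={2,5,6} D(U)={1,3,5}: no change
Constraint 3 (Y + U = W) on D(Y)={2,5,6} D(U)={1,3,5} D(W)={1,2,3,4,6}: Y {2,5,6}->{2,5}; U {1,3,5}->{1}; W {1,2,3,4,6}->{3,6}
So after all 3 constraints: D(Y) = {2,5}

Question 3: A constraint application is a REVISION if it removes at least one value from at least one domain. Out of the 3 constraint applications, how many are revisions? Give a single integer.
Constraint 1 (U < Y) on D(U)={1,3,5,6} D(Y)={2,5,6}: U {1,3,5,6}->{1,3,5} => REVISION
Constraint 2 (Y != U) on D(Y)={2,5,6} D(U)={1,3,5}: no change => not a revision
Constraint 3 (Y + U = W) on D(Y)={2,5,6} D(U)={1,3,5} D(W)={1,2,3,4,6}: Y {2,5,6}->{2,5}; U {1,3,5}->{1}; W {1,2,3,4,6}->{3,6} => REVISION
Total revisions = 2

Answer: 2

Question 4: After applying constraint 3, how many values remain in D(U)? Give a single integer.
Constraint 1 (U < Y) on D(U)={1,3,5,6} D(Y)={2,5,6}: U {1,3,5,6}->{1,3,5}
Constraint 2 (Y != U) on D(Y)={2,5,6} D(U)={1,3,5}: no change
Constraint 3 (Y + U = W) on D(Y)={2,5,6} D(U)={1,3,5} D(W)={1,2,3,4,6}: Y {2,5,6}->{2,5}; U {1,3,5}->{1}; W {1,2,3,4,6}->{3,6}
So after constraint 3: D(U)={1}, size = 1

Answer: 1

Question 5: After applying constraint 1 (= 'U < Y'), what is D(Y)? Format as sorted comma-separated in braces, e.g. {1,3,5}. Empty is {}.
Answer: {2,5,6}

Derivation:
Constraint 1 (U < Y) on D(U)={1,3,5,6} D(Y)={2,5,6}: U {1,3,5,6}->{1,3,5}
So after constraint 1: D(Y) = {2,5,6}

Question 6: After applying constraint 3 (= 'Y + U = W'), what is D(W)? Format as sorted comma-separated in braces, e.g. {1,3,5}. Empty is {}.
Answer: {3,6}

Derivation:
Constraint 1 (U < Y) on D(U)={1,3,5,6} D(Y)={2,5,6}: U {1,3,5,6}->{1,3,5}
Constraint 2 (Y != U) on D(Y)={2,5,6} D(U)={1,3,5}: no change
Constraint 3 (Y + U = W) on D(Y)={2,5,6} D(U)={1,3,5} D(W)={1,2,3,4,6}: Y {2,5,6}->{2,5}; U {1,3,5}->{1}; W {1,2,3,4,6}->{3,6}
So after constraint 3: D(W) = {3,6}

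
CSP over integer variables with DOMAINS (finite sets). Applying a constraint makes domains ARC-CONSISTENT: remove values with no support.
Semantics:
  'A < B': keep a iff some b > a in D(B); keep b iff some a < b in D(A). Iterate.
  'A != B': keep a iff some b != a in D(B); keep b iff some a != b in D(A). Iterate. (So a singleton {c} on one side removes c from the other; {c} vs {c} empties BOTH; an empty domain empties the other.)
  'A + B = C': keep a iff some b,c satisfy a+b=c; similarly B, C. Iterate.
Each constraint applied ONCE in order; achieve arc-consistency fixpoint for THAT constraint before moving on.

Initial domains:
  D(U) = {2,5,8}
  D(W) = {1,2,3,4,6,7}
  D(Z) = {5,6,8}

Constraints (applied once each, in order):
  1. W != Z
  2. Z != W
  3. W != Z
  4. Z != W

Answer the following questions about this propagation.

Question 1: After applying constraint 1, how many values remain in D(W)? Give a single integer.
Constraint 1 (W != Z) on D(W)={1,2,3,4,6,7} D(Z)={5,6,8}: no change
So after constraint 1: D(W)={1,2,3,4,6,7}, size = 6

Answer: 6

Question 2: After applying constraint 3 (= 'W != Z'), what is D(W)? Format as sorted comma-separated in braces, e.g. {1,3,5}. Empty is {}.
Constraint 1 (W != Z) on D(W)={1,2,3,4,6,7} D(Z)={5,6,8}: no change
Constraint 2 (Z != W) on D(Z)={5,6,8} D(W)={1,2,3,4,6,7}: no change
Constraint 3 (W != Z) on D(W)={1,2,3,4,6,7} D(Z)={5,6,8}: no change
So after constraint 3: D(W) = {1,2,3,4,6,7}

Answer: {1,2,3,4,6,7}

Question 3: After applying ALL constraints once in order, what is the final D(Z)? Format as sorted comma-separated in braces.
Constraint 1 (W != Z) on D(W)={1,2,3,4,6,7} D(Z)={5,6,8}: no change
Constraint 2 (Z != W) on D(Z)={5,6,8} D(W)={1,2,3,4,6,7}: no change
Constraint 3 (W != Z) on D(W)={1,2,3,4,6,7} D(Z)={5,6,8}: no change
Constraint 4 (Z != W) on D(Z)={5,6,8} D(W)={1,2,3,4,6,7}: no change
So after all 4 constraints: D(Z) = {5,6,8}

Answer: {5,6,8}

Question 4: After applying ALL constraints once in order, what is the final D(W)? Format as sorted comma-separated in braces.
Answer: {1,2,3,4,6,7}

Derivation:
Constraint 1 (W != Z) on D(W)={1,2,3,4,6,7} D(Z)={5,6,8}: no change
Constraint 2 (Z != W) on D(Z)={5,6,8} D(W)={1,2,3,4,6,7}: no change
Constraint 3 (W != Z) on D(W)={1,2,3,4,6,7} D(Z)={5,6,8}: no change
Constraint 4 (Z != W) on D(Z)={5,6,8} D(W)={1,2,3,4,6,7}: no change
So after all 4 constraints: D(W) = {1,2,3,4,6,7}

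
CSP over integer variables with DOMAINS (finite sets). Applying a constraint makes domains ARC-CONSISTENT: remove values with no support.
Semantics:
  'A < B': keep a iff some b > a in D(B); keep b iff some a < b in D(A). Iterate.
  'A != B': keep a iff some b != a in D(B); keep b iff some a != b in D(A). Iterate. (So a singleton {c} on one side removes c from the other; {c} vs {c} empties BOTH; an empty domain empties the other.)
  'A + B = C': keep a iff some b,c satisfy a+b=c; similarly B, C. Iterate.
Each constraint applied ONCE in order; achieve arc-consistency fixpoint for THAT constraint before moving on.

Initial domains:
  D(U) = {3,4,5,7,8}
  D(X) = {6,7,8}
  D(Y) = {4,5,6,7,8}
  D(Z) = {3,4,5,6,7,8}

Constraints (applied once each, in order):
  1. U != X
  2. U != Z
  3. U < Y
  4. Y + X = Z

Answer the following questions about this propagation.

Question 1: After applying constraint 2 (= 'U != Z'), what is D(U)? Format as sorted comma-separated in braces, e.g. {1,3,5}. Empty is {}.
Answer: {3,4,5,7,8}

Derivation:
Constraint 1 (U != X) on D(U)={3,4,5,7,8} D(X)={6,7,8}: no change
Constraint 2 (U != Z) on D(U)={3,4,5,7,8} D(Z)={3,4,5,6,7,8}: no change
So after constraint 2: D(U) = {3,4,5,7,8}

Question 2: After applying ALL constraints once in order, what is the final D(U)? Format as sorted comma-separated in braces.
Answer: {3,4,5,7}

Derivation:
Constraint 1 (U != X) on D(U)={3,4,5,7,8} D(X)={6,7,8}: no change
Constraint 2 (U != Z) on D(U)={3,4,5,7,8} D(Z)={3,4,5,6,7,8}: no change
Constraint 3 (U < Y) on D(U)={3,4,5,7,8} D(Y)={4,5,6,7,8}: U {3,4,5,7,8}->{3,4,5,7}
Constraint 4 (Y + X = Z) on D(Y)={4,5,6,7,8} D(X)={6,7,8} D(Z)={3,4,5,6,7,8}: Y {4,5,6,7,8}->{}; X {6,7,8}->{}; Z {3,4,5,6,7,8}->{}
So after all 4 constraints: D(U) = {3,4,5,7}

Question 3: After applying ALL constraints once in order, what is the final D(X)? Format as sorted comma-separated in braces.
Constraint 1 (U != X) on D(U)={3,4,5,7,8} D(X)={6,7,8}: no change
Constraint 2 (U != Z) on D(U)={3,4,5,7,8} D(Z)={3,4,5,6,7,8}: no change
Constraint 3 (U < Y) on D(U)={3,4,5,7,8} D(Y)={4,5,6,7,8}: U {3,4,5,7,8}->{3,4,5,7}
Constraint 4 (Y + X = Z) on D(Y)={4,5,6,7,8} D(X)={6,7,8} D(Z)={3,4,5,6,7,8}: Y {4,5,6,7,8}->{}; X {6,7,8}->{}; Z {3,4,5,6,7,8}->{}
So after all 4 constraints: D(X) = {}

Answer: {}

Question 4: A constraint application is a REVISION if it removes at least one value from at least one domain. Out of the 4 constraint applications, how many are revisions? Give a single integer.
Constraint 1 (U != X) on D(U)={3,4,5,7,8} D(X)={6,7,8}: no change => not a revision
Constraint 2 (U != Z) on D(U)={3,4,5,7,8} D(Z)={3,4,5,6,7,8}: no change => not a revision
Constraint 3 (U < Y) on D(U)={3,4,5,7,8} D(Y)={4,5,6,7,8}: U {3,4,5,7,8}->{3,4,5,7} => REVISION
Constraint 4 (Y + X = Z) on D(Y)={4,5,6,7,8} D(X)={6,7,8} D(Z)={3,4,5,6,7,8}: Y {4,5,6,7,8}->{}; X {6,7,8}->{}; Z {3,4,5,6,7,8}->{} => REVISION
Total revisions = 2

Answer: 2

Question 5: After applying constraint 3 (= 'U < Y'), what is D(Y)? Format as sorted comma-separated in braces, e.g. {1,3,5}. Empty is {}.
Constraint 1 (U != X) on D(U)={3,4,5,7,8} D(X)={6,7,8}: no change
Constraint 2 (U != Z) on D(U)={3,4,5,7,8} D(Z)={3,4,5,6,7,8}: no change
Constraint 3 (U < Y) on D(U)={3,4,5,7,8} D(Y)={4,5,6,7,8}: U {3,4,5,7,8}->{3,4,5,7}
So after constraint 3: D(Y) = {4,5,6,7,8}

Answer: {4,5,6,7,8}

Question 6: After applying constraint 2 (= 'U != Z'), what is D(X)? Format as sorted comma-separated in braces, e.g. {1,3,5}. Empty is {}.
Constraint 1 (U != X) on D(U)={3,4,5,7,8} D(X)={6,7,8}: no change
Constraint 2 (U != Z) on D(U)={3,4,5,7,8} D(Z)={3,4,5,6,7,8}: no change
So after constraint 2: D(X) = {6,7,8}

Answer: {6,7,8}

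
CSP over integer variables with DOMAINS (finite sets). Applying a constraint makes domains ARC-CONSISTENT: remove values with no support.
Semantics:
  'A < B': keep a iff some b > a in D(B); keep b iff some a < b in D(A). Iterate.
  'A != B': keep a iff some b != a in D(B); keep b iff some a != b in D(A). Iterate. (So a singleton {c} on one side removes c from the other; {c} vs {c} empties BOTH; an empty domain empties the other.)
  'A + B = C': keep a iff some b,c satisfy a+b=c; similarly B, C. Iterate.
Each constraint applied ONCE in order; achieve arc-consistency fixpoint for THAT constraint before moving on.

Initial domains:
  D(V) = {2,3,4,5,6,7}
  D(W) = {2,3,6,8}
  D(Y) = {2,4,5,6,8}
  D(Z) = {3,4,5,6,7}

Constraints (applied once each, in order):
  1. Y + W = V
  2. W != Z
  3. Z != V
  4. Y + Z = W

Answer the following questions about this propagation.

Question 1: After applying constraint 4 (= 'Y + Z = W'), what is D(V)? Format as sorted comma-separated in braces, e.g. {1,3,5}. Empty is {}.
Answer: {4,5,6,7}

Derivation:
Constraint 1 (Y + W = V) on D(Y)={2,4,5,6,8} D(W)={2,3,6,8} D(V)={2,3,4,5,6,7}: Y {2,4,5,6,8}->{2,4,5}; W {2,3,6,8}->{2,3}; V {2,3,4,5,6,7}->{4,5,6,7}
Constraint 2 (W != Z) on D(W)={2,3} D(Z)={3,4,5,6,7}: no change
Constraint 3 (Z != V) on D(Z)={3,4,5,6,7} D(V)={4,5,6,7}: no change
Constraint 4 (Y + Z = W) on D(Y)={2,4,5} D(Z)={3,4,5,6,7} D(W)={2,3}: Y {2,4,5}->{}; Z {3,4,5,6,7}->{}; W {2,3}->{}
So after constraint 4: D(V) = {4,5,6,7}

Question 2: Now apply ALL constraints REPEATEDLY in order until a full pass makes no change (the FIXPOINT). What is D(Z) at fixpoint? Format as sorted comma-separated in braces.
Answer: {}

Derivation:
pass 0 (initial): D(Z)={3,4,5,6,7}
pass 1: V {2,3,4,5,6,7}->{4,5,6,7}; W {2,3,6,8}->{}; Y {2,4,5,6,8}->{}; Z {3,4,5,6,7}->{}
pass 2: V {4,5,6,7}->{}
pass 3: no change
Fixpoint after 3 passes: D(Z) = {}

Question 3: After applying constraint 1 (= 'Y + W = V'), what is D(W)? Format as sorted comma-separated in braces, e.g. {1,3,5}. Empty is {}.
Answer: {2,3}

Derivation:
Constraint 1 (Y + W = V) on D(Y)={2,4,5,6,8} D(W)={2,3,6,8} D(V)={2,3,4,5,6,7}: Y {2,4,5,6,8}->{2,4,5}; W {2,3,6,8}->{2,3}; V {2,3,4,5,6,7}->{4,5,6,7}
So after constraint 1: D(W) = {2,3}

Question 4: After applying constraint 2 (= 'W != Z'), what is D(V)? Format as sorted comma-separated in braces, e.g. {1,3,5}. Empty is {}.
Answer: {4,5,6,7}

Derivation:
Constraint 1 (Y + W = V) on D(Y)={2,4,5,6,8} D(W)={2,3,6,8} D(V)={2,3,4,5,6,7}: Y {2,4,5,6,8}->{2,4,5}; W {2,3,6,8}->{2,3}; V {2,3,4,5,6,7}->{4,5,6,7}
Constraint 2 (W != Z) on D(W)={2,3} D(Z)={3,4,5,6,7}: no change
So after constraint 2: D(V) = {4,5,6,7}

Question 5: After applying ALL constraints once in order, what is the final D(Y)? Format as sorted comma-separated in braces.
Constraint 1 (Y + W = V) on D(Y)={2,4,5,6,8} D(W)={2,3,6,8} D(V)={2,3,4,5,6,7}: Y {2,4,5,6,8}->{2,4,5}; W {2,3,6,8}->{2,3}; V {2,3,4,5,6,7}->{4,5,6,7}
Constraint 2 (W != Z) on D(W)={2,3} D(Z)={3,4,5,6,7}: no change
Constraint 3 (Z != V) on D(Z)={3,4,5,6,7} D(V)={4,5,6,7}: no change
Constraint 4 (Y + Z = W) on D(Y)={2,4,5} D(Z)={3,4,5,6,7} D(W)={2,3}: Y {2,4,5}->{}; Z {3,4,5,6,7}->{}; W {2,3}->{}
So after all 4 constraints: D(Y) = {}

Answer: {}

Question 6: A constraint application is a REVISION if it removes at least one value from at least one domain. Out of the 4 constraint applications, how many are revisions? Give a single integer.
Constraint 1 (Y + W = V) on D(Y)={2,4,5,6,8} D(W)={2,3,6,8} D(V)={2,3,4,5,6,7}: Y {2,4,5,6,8}->{2,4,5}; W {2,3,6,8}->{2,3}; V {2,3,4,5,6,7}->{4,5,6,7} => REVISION
Constraint 2 (W != Z) on D(W)={2,3} D(Z)={3,4,5,6,7}: no change => not a revision
Constraint 3 (Z != V) on D(Z)={3,4,5,6,7} D(V)={4,5,6,7}: no change => not a revision
Constraint 4 (Y + Z = W) on D(Y)={2,4,5} D(Z)={3,4,5,6,7} D(W)={2,3}: Y {2,4,5}->{}; Z {3,4,5,6,7}->{}; W {2,3}->{} => REVISION
Total revisions = 2

Answer: 2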